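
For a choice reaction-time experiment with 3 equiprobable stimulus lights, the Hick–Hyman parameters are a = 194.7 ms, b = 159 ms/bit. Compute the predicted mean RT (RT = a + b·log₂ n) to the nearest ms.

447 ms

log₂(3) = 1.5850 bits, so RT = 194.7 + 159 × 1.5850 ≈ 446.709 ms.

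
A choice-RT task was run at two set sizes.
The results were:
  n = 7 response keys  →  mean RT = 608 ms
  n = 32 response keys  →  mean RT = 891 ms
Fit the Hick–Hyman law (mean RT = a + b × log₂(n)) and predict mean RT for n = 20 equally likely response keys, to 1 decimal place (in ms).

Fit slope and intercept:
  b = (891 − 608) / (log₂ 32 − log₂ 7) = 283 / (5 − 2.8074) = 129.068 ms/bit
  a = 608 − 129.068 × 2.8074 = 245.661 ms
Then RT(20) = 245.661 + 129.068 × log₂ 20 = 245.661 + 129.068 × 4.3219 ≈ 803.483 ms.

803.5 ms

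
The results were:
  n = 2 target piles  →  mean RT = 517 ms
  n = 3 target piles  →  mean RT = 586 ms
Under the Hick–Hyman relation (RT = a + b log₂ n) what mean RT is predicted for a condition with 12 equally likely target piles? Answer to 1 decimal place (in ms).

821.9 ms

Solve the two-equation system in a and b:
  b = (586 − 517) / (log₂ 3 − log₂ 2) = 69 / (1.5850 − 1) = 117.956 ms/bit
  a = 517 − 117.956 × 1 = 399.044 ms
Then RT(12) = 399.044 + 117.956 × log₂ 12 = 399.044 + 117.956 × 3.5850 ≈ 821.913 ms.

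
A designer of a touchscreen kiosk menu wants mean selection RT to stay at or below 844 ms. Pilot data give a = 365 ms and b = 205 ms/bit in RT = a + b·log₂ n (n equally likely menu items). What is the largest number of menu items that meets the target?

Information budget: (844 − 365)/205 = 2.3366 bits, so n ≤ 2^2.3366 = 5.051 → at most 5.

5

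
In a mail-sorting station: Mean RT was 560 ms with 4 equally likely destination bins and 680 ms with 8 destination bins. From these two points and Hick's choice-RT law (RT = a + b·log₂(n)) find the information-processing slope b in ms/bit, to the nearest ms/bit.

The slope on a log₂ axis is (680 − 560) / (3 − 2) = 120 ms/bit.

120 ms/bit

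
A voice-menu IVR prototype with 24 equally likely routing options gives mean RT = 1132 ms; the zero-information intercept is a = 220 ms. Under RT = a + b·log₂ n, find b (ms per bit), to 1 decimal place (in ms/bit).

198.9 ms/bit

24 alternatives carry log₂ 24 = 4.5850 bits; the choice cost is 1132 − 220 = 912 ms, so b = 912/4.5850 = 198.911 ms/bit.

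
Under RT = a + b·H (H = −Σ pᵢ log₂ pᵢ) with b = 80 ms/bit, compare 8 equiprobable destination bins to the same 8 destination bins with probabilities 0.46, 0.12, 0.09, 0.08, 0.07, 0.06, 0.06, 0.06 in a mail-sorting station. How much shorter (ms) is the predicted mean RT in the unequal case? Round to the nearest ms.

41 ms

Equiprobable entropy H₀ = log₂ 8 = 3.0000 bits.
Skewed entropy H = −Σ pᵢ log₂ pᵢ = 2.4857 bits.
ΔRT = b·(H₀ − H) = 80 × 0.5143 = 41.14 ms.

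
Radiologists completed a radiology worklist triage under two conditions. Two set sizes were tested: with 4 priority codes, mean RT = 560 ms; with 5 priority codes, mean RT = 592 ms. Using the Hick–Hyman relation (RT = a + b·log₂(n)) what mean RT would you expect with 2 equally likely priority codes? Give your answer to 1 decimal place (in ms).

460.6 ms

Solve the two-equation system in a and b:
  b = (592 − 560) / (log₂ 5 − log₂ 4) = 32 / (2.3219 − 2) = 99.401 ms/bit
  a = 560 − 99.401 × 2 = 361.198 ms
Then RT(2) = 361.198 + 99.401 × log₂ 2 = 361.198 + 99.401 × 1 ≈ 460.599 ms.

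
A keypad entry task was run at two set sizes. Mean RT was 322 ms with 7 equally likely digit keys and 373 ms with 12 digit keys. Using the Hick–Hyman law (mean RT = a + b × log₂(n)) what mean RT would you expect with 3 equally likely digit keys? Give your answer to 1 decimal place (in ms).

With log₂ n on the abscissa the relation is linear; from the two conditions:
  b = (373 − 322) / (log₂ 12 − log₂ 7) = 51 / (3.5850 − 2.8074) = 65.586 ms/bit
  a = 322 − 65.586 × 2.8074 = 137.877 ms
Then RT(3) = 137.877 + 65.586 × log₂ 3 = 137.877 + 65.586 × 1.5850 ≈ 241.828 ms.

241.8 ms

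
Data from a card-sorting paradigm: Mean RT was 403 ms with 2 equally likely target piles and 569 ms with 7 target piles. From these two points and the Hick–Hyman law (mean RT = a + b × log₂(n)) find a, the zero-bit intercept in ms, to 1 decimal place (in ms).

The slope on a log₂ axis is (569 − 403) / (2.8074 − 1) = 91.847 ms/bit.
a = RT₁ − b·log₂ n₁ = 403 − 91.847 × 1 = 311.153 ms.

311.2 ms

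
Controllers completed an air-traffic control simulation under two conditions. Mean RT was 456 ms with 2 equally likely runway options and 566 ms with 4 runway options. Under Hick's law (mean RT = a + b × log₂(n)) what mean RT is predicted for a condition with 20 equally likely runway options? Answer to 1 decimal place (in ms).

RT is linear in log₂ n, so two points fix the line:
  b = (566 − 456) / (log₂ 4 − log₂ 2) = 110 / (2 − 1) = 110.000 ms/bit
  a = 456 − 110.000 × 1 = 346.000 ms
Then RT(20) = 346.000 + 110.000 × log₂ 20 = 346.000 + 110.000 × 4.3219 ≈ 821.412 ms.

821.4 ms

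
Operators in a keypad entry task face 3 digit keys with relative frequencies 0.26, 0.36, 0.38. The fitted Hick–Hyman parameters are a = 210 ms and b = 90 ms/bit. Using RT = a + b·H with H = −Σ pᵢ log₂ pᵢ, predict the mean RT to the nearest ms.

Entropy contributions −pᵢ log₂ pᵢ: 0.5053, 0.5306, 0.5305; sum H = 1.5664 bits.
RT = a + bH = 210 + 90·1.5664 = 350.97 ms.

351 ms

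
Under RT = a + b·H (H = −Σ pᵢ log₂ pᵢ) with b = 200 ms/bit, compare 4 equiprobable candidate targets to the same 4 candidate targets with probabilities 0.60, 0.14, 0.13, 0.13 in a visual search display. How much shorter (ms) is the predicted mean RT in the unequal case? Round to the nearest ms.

79 ms

The RT saving is b·ΔH. Equiprobable H₀ = log₂(4) = 2.0000 bits; with the given probabilities H = 1.6046 bits.
b·(H₀ − H) = 200 × (2.0000 − 1.6046) = 79.08 ms.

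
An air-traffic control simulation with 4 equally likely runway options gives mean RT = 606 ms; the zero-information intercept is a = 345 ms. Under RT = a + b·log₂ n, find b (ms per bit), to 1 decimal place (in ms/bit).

130.5 ms/bit

4 alternatives carry log₂ 4 = 2 bits; the choice cost is 606 − 345 = 261 ms, so b = 261/2 = 130.500 ms/bit.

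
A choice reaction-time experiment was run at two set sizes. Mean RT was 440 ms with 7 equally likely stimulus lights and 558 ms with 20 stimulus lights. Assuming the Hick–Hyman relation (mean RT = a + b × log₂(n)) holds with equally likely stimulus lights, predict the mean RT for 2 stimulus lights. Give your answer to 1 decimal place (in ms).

299.2 ms

RT is linear in log₂ n, so two points fix the line:
  b = (558 − 440) / (log₂ 20 − log₂ 7) = 118 / (4.3219 − 2.8074) = 77.910 ms/bit
  a = 440 − 77.910 × 2.8074 = 221.280 ms
Then RT(2) = 221.280 + 77.910 × log₂ 2 = 221.280 + 77.910 × 1 ≈ 299.189 ms.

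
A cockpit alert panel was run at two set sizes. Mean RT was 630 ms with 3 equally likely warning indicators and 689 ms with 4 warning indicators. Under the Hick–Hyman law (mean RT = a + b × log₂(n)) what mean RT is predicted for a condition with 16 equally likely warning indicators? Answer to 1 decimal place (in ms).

973.3 ms

Fit slope and intercept:
  b = (689 − 630) / (log₂ 4 − log₂ 3) = 59 / (2 − 1.5850) = 142.156 ms/bit
  a = 630 − 142.156 × 1.5850 = 404.688 ms
Then RT(16) = 404.688 + 142.156 × log₂ 16 = 404.688 + 142.156 × 4 ≈ 973.312 ms.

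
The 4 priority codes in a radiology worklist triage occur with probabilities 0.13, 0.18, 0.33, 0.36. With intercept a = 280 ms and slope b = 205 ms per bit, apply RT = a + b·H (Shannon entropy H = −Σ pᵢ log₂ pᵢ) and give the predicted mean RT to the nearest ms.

667 ms

Entropy contributions −pᵢ log₂ pᵢ: 0.3826, 0.4453, 0.5278, 0.5306; sum H = 1.8864 bits.
RT = a + bH = 280 + 205·1.8864 = 666.71 ms.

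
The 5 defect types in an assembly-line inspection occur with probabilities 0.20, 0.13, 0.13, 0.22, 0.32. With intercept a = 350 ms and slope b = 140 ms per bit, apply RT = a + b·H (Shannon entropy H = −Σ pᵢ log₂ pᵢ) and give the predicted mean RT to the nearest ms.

663 ms

Entropy contributions −pᵢ log₂ pᵢ: 0.4644, 0.3826, 0.3826, 0.4806, 0.5260; sum H = 2.2363 bits.
RT = a + bH = 350 + 140·2.2363 = 663.08 ms.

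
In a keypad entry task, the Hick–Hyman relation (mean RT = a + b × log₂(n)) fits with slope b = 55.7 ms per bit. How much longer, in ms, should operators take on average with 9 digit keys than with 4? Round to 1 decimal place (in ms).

Only the slope matters, since a is common to both: ΔRT = b·log₂(n₂/n₁).
log₂(9) − log₂(4) = 3.1699 − 2 = 1.1699.
ΔRT = 55.7 × 1.1699 = 65.165 ms.

65.2 ms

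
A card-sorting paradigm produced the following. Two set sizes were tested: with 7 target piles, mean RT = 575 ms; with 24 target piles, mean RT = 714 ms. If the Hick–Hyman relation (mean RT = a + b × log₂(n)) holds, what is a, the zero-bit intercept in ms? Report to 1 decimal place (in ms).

The slope on a log₂ axis is (714 − 575) / (4.5850 − 2.8074) = 78.195 ms/bit.
a = RT₁ − b·log₂ n₁ = 575 − 78.195 × 2.8074 = 355.479 ms.

355.5 ms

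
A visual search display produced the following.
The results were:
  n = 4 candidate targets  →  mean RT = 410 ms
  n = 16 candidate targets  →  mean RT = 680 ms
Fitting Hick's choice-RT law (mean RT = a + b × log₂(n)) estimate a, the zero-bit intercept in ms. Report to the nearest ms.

140 ms

b = (RT₂ − RT₁)/(log₂ n₂ − log₂ n₁) = (680 − 410)/(4 − 2) = 135 ms/bit.
a = RT₁ − b·log₂ n₁ = 410 − 135 × 2 = 140.000 ms.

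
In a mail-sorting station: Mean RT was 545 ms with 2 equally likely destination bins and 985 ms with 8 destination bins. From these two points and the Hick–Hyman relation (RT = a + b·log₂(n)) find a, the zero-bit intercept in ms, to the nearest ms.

325 ms

b = (RT₂ − RT₁)/(log₂ n₂ − log₂ n₁) = (985 − 545)/(3 − 1) = 220 ms/bit.
a = RT₁ − b·log₂ n₁ = 545 − 220 × 1 = 325.000 ms.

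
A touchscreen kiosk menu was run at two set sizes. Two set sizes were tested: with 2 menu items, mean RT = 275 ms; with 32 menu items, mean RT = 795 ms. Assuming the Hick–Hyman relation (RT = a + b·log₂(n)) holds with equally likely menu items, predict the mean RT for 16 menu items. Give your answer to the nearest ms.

665 ms

Fit slope and intercept:
  b = (795 − 275) / (log₂ 32 − log₂ 2) = 520 / (5 − 1) = 130 ms/bit
  a = 275 − 130 × 1 = 145 ms
Then RT(16) = 145 + 130 × log₂ 16 = 145 + 130 × 4 ≈ 665.000 ms.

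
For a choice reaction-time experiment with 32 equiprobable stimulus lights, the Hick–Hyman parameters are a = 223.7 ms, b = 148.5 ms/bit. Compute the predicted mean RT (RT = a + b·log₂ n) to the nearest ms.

966 ms

log₂(32) = 5 bits, so RT = 223.7 + 148.5 × 5 ≈ 966.200 ms.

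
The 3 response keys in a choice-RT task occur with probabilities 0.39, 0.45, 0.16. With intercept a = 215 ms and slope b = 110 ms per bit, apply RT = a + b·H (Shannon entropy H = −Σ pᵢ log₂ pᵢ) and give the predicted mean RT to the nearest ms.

377 ms

H = 0.39·log₂(1/0.39) + 0.45·log₂(1/0.45) + 0.16·log₂(1/0.16) = 1.4712 bits.
RT = 215 + 110 × 1.4712 = 376.83 ms.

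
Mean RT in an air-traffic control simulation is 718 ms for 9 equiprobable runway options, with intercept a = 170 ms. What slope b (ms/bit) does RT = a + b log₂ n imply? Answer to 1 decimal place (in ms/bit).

log₂(9) = 3.1699 bits.
b = (RT − a)/log₂ n = (718 − 170) / 3.1699 = 172.875 ms/bit.

172.9 ms/bit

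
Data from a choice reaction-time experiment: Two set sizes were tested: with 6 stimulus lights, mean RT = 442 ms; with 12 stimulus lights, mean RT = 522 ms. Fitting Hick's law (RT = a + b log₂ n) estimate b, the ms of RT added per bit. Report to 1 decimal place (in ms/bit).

80.0 ms/bit

Slope: b = (522 − 442) / (log₂ 12 − log₂ 6) = 80/1.0000 = 80.000 ms/bit.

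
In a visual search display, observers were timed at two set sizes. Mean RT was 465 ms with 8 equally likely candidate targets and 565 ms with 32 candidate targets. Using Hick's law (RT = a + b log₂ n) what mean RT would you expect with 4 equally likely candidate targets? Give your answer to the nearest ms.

Solve the two-equation system in a and b:
  b = (565 − 465) / (log₂ 32 − log₂ 8) = 100 / (5 − 3) = 50 ms/bit
  a = 465 − 50 × 3 = 315 ms
Then RT(4) = 315 + 50 × log₂ 4 = 315 + 50 × 2 ≈ 415.000 ms.

415 ms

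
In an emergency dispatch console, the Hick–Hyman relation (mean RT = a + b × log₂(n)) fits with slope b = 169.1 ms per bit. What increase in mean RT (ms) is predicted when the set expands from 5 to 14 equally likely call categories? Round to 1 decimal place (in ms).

Only the slope matters, since a is common to both: ΔRT = b·log₂(n₂/n₁).
log₂(14) − log₂(5) = 3.8074 − 2.3219 = 1.4854.
ΔRT = 169.1 × 1.4854 = 251.186 ms.

251.2 ms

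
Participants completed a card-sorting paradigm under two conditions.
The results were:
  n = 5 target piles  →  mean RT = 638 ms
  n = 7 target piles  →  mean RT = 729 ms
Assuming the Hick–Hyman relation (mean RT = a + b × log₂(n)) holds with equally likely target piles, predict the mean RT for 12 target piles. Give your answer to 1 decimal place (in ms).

874.8 ms

RT is linear in log₂ n, so two points fix the line:
  b = (729 − 638) / (log₂ 7 − log₂ 5) = 91 / (2.8074 − 2.3219) = 187.464 ms/bit
  a = 638 − 187.464 × 2.3219 = 202.722 ms
Then RT(12) = 202.722 + 187.464 × log₂ 12 = 202.722 + 187.464 × 3.5850 ≈ 874.773 ms.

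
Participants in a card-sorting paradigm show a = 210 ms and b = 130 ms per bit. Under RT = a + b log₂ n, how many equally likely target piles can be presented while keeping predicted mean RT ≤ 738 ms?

16

Information budget: (738 − 210)/130 = 4.0615 bits, so n ≤ 2^4.0615 = 16.697 → at most 16.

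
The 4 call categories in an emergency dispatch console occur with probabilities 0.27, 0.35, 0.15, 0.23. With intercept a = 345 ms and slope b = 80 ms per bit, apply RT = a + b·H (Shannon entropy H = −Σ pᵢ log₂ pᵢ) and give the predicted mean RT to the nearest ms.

Entropy contributions −pᵢ log₂ pᵢ: 0.5100, 0.5301, 0.4105, 0.4877; sum H = 1.9383 bits.
RT = a + bH = 345 + 80·1.9383 = 500.07 ms.

500 ms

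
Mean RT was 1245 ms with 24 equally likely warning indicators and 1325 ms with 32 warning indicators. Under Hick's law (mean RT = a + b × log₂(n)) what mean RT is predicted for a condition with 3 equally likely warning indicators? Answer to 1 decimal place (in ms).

Fit slope and intercept:
  b = (1325 − 1245) / (log₂ 32 − log₂ 24) = 80 / (5 − 4.5850) = 192.754 ms/bit
  a = 1245 − 192.754 × 4.5850 = 361.232 ms
Then RT(3) = 361.232 + 192.754 × log₂ 3 = 361.232 + 192.754 × 1.5850 ≈ 666.739 ms.

666.7 ms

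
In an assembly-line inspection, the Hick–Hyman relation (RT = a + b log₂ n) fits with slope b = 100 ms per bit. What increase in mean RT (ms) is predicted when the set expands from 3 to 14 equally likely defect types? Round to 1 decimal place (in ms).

ΔRT = (a + b log₂ n₂) − (a + b log₂ n₁) = b·(log₂ n₂ − log₂ n₁).
log₂(14) − log₂(3) = 3.8074 − 1.5850 = 2.2224.
ΔRT = 100 × 2.2224 = 222.239 ms.

222.2 ms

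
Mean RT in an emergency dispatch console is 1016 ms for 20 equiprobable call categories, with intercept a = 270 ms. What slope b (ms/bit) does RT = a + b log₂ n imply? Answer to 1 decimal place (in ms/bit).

172.6 ms/bit

log₂(20) = 4.3219 bits.
b = (RT − a)/log₂ n = (1016 − 270) / 4.3219 = 172.608 ms/bit.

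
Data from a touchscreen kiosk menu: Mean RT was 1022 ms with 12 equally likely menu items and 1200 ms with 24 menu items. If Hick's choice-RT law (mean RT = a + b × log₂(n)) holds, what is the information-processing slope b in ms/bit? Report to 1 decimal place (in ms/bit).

b = (RT₂ − RT₁)/(log₂ n₂ − log₂ n₁) = (1200 − 1022)/(4.5850 − 3.5850) = 178.000 ms/bit.

178.0 ms/bit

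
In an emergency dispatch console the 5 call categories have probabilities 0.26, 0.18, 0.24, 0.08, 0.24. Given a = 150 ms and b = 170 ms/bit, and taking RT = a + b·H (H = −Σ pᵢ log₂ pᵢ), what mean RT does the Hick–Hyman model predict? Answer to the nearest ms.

Entropy contributions −pᵢ log₂ pᵢ: 0.5053, 0.4453, 0.4941, 0.2915, 0.4941; sum H = 2.2304 bits.
RT = a + bH = 150 + 170·2.2304 = 529.16 ms.

529 ms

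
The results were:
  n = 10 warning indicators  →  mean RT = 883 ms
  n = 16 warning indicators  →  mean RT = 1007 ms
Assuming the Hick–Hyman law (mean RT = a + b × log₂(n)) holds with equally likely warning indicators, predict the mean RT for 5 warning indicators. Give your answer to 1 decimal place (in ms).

RT is linear in log₂ n, so two points fix the line:
  b = (1007 − 883) / (log₂ 16 − log₂ 10) = 124 / (4 − 3.3219) = 182.871 ms/bit
  a = 883 − 182.871 × 3.3219 = 275.514 ms
Then RT(5) = 275.514 + 182.871 × log₂ 5 = 275.514 + 182.871 × 2.3219 ≈ 700.129 ms.

700.1 ms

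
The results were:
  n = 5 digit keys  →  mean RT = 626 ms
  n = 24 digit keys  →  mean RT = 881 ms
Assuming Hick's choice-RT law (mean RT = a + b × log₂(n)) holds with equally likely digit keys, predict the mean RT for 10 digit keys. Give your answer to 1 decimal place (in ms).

Solve the two-equation system in a and b:
  b = (881 − 626) / (log₂ 24 − log₂ 5) = 255 / (4.5850 − 2.3219) = 112.681 ms/bit
  a = 626 − 112.681 × 2.3219 = 364.364 ms
Then RT(10) = 364.364 + 112.681 × log₂ 10 = 364.364 + 112.681 × 3.3219 ≈ 738.681 ms.

738.7 ms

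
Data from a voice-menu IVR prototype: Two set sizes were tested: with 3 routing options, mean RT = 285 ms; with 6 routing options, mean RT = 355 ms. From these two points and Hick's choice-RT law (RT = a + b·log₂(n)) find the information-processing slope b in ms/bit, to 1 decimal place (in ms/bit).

The slope on a log₂ axis is (355 − 285) / (2.5850 − 1.5850) = 70.000 ms/bit.

70.0 ms/bit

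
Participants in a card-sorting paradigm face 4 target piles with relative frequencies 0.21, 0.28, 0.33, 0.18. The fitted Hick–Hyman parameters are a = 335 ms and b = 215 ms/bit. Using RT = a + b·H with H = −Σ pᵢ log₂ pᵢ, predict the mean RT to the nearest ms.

Entropy contributions −pᵢ log₂ pᵢ: 0.4728, 0.5142, 0.5278, 0.4453; sum H = 1.9602 bits.
RT = a + bH = 335 + 215·1.9602 = 756.44 ms.

756 ms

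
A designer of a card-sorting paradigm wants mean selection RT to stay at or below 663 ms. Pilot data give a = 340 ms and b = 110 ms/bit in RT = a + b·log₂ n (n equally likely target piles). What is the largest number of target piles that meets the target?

7

Information budget: (663 − 340)/110 = 2.9364 bits, so n ≤ 2^2.9364 = 7.655 → at most 7.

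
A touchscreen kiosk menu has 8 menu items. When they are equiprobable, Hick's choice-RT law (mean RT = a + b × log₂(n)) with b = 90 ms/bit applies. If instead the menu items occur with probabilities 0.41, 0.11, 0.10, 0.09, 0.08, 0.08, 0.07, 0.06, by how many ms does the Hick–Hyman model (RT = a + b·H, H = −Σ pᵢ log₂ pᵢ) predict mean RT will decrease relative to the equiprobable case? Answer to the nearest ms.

34 ms

The RT saving is b·ΔH. Equiprobable H₀ = log₂(8) = 3.0000 bits; with the given probabilities H = 2.6176 bits.
b·(H₀ − H) = 90 × (3.0000 − 2.6176) = 34.41 ms.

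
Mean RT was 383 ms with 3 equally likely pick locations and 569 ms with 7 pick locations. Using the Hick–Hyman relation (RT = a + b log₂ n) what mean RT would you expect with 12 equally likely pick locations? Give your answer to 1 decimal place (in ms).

RT is linear in log₂ n, so two points fix the line:
  b = (569 − 383) / (log₂ 7 − log₂ 3) = 186 / (2.8074 − 1.5850) = 152.161 ms/bit
  a = 383 − 152.161 × 1.5850 = 141.831 ms
Then RT(12) = 141.831 + 152.161 × log₂ 12 = 141.831 + 152.161 × 3.5850 ≈ 687.321 ms.

687.3 ms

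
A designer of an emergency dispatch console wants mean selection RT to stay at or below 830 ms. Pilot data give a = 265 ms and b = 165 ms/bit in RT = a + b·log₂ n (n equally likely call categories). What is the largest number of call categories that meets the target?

10

Information budget: (830 − 265)/165 = 3.4242 bits, so n ≤ 2^3.4242 = 10.735 → at most 10.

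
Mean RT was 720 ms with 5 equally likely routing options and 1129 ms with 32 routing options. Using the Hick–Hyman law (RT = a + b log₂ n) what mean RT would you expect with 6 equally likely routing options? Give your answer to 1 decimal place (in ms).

With log₂ n on the abscissa the relation is linear; from the two conditions:
  b = (1129 − 720) / (log₂ 32 − log₂ 5) = 409 / (5 − 2.3219) = 152.722 ms/bit
  a = 720 − 152.722 × 2.3219 = 365.391 ms
Then RT(6) = 365.391 + 152.722 × log₂ 6 = 365.391 + 152.722 × 2.5850 ≈ 760.171 ms.

760.2 ms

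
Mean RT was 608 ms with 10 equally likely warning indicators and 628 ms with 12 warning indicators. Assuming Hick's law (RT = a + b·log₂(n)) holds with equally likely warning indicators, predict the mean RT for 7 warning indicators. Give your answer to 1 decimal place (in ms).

RT is linear in log₂ n, so two points fix the line:
  b = (628 − 608) / (log₂ 12 − log₂ 10) = 20 / (3.5850 − 3.3219) = 76.036 ms/bit
  a = 608 − 76.036 × 3.3219 = 355.415 ms
Then RT(7) = 355.415 + 76.036 × log₂ 7 = 355.415 + 76.036 × 2.8074 ≈ 568.874 ms.

568.9 ms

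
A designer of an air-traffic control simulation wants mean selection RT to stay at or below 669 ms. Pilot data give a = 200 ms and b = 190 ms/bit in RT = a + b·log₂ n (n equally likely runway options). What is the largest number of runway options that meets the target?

5

190·log₂ n ≤ 669 − 200 = 469, giving log₂ n ≤ 2.4684 and n ≤ 5.534. The largest whole number is 5.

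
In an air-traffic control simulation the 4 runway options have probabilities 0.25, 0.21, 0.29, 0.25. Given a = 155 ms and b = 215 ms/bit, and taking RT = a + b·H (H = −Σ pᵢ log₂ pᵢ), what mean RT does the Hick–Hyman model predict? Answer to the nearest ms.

H = 0.25·log₂(1/0.25) + 0.21·log₂(1/0.21) + 0.29·log₂(1/0.29) + 0.25·log₂(1/0.25) = 1.9907 bits.
RT = 155 + 215 × 1.9907 = 583.01 ms.

583 ms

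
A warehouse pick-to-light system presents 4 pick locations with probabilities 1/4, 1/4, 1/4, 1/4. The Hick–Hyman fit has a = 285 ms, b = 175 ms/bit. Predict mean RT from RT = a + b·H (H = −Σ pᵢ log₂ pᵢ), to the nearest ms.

635 ms

H = −Σ pᵢ log₂ pᵢ = 0.25·2 + 0.25·2 + 0.25·2 + 0.25·2 = 2.000 bits.
RT = 285 + 175 × 2.000 = 635.00 ms.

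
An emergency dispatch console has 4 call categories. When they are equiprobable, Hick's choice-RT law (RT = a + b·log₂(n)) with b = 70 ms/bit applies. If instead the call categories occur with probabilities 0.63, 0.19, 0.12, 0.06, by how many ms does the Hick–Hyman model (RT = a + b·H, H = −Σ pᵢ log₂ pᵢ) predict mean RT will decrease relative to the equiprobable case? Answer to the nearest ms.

The RT saving is b·ΔH. Equiprobable H₀ = log₂(4) = 2.0000 bits; with the given probabilities H = 1.4858 bits.
b·(H₀ − H) = 70 × (2.0000 − 1.4858) = 36.00 ms.

36 ms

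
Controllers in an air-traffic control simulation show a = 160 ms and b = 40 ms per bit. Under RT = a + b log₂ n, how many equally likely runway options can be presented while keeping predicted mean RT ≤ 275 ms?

7

Set 160 + 40·log₂ n ≤ 275 → log₂ n ≤ (275 − 160)/40 = 2.8750.
So n ≤ 2^2.8750 = 7.336; the largest integer n is 7.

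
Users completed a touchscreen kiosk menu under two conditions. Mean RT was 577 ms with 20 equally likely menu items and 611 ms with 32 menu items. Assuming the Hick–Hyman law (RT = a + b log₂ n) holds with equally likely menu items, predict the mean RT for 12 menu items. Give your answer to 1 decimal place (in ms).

540.0 ms

RT is linear in log₂ n, so two points fix the line:
  b = (611 − 577) / (log₂ 32 − log₂ 20) = 34 / (5 − 4.3219) = 50.142 ms/bit
  a = 577 − 50.142 × 4.3219 = 360.289 ms
Then RT(12) = 360.289 + 50.142 × log₂ 12 = 360.289 + 50.142 × 3.5850 ≈ 540.047 ms.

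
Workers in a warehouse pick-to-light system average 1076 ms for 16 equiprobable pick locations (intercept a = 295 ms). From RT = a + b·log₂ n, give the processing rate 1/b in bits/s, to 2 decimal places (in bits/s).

5.12 bits/s

Choice component = 1076 − 295 = 781 ms over log₂(16) = 4 bits.
b = 781 / 4 = 195.250 ms/bit, so 1/b = 5.122 bits/s.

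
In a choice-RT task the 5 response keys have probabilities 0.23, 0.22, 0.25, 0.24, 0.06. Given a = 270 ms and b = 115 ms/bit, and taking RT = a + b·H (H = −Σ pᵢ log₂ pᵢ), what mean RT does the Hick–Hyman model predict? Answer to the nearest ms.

524 ms

H = 0.23·log₂(1/0.23) + 0.22·log₂(1/0.22) + 0.25·log₂(1/0.25) + 0.24·log₂(1/0.24) + 0.06·log₂(1/0.06) = 2.2059 bits.
RT = 270 + 115 × 2.2059 = 523.68 ms.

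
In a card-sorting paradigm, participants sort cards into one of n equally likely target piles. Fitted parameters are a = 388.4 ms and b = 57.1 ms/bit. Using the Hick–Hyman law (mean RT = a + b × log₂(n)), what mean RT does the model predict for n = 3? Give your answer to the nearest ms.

log₂(3) = 1.5850 bits, so RT = 388.4 + 57.1 × 1.5850 ≈ 478.901 ms.

479 ms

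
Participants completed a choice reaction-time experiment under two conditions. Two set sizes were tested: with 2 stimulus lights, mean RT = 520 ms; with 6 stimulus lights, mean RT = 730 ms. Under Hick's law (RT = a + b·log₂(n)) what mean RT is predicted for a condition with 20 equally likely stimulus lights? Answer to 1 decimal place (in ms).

960.1 ms

With log₂ n on the abscissa the relation is linear; from the two conditions:
  b = (730 − 520) / (log₂ 6 − log₂ 2) = 210 / (2.5850 − 1) = 132.495 ms/bit
  a = 520 − 132.495 × 1 = 387.505 ms
Then RT(20) = 387.505 + 132.495 × log₂ 20 = 387.505 + 132.495 × 4.3219 ≈ 960.140 ms.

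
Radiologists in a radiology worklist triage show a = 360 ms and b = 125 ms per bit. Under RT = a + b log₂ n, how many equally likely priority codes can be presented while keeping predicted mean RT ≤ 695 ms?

6

Set 360 + 125·log₂ n ≤ 695 → log₂ n ≤ (695 − 360)/125 = 2.6800.
So n ≤ 2^2.6800 = 6.409; the largest integer n is 6.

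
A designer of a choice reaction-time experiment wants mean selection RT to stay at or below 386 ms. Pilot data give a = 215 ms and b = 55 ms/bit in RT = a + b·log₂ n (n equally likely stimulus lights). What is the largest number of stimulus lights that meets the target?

55·log₂ n ≤ 386 − 215 = 171, giving log₂ n ≤ 3.1091 and n ≤ 8.628. The largest whole number is 8.

8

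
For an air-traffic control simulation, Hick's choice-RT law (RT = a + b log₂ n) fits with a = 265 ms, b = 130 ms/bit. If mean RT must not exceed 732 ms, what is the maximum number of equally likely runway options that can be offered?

12

Set 265 + 130·log₂ n ≤ 732 → log₂ n ≤ (732 − 265)/130 = 3.5923.
So n ≤ 2^3.5923 = 12.061; the largest integer n is 12.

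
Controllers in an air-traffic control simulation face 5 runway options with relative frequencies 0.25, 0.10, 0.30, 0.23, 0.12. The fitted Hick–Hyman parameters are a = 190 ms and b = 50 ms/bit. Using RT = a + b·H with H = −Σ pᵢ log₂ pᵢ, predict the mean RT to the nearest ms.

H = 0.25·log₂(1/0.25) + 0.10·log₂(1/0.10) + 0.30·log₂(1/0.30) + 0.23·log₂(1/0.23) + 0.12·log₂(1/0.12) = 2.2080 bits.
RT = 190 + 50 × 2.2080 = 300.40 ms.

300 ms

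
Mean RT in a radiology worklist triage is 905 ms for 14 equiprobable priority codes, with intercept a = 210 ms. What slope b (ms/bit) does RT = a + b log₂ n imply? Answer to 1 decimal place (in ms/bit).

log₂(14) = 3.8074 bits.
b = (RT − a)/log₂ n = (905 − 210) / 3.8074 = 182.541 ms/bit.

182.5 ms/bit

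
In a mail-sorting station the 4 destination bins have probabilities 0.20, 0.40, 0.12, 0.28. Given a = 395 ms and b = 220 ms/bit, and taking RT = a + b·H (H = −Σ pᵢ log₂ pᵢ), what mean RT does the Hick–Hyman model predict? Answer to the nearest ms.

807 ms

Entropy contributions −pᵢ log₂ pᵢ: 0.4644, 0.5288, 0.3671, 0.5142; sum H = 1.8744 bits.
RT = a + bH = 395 + 220·1.8744 = 807.38 ms.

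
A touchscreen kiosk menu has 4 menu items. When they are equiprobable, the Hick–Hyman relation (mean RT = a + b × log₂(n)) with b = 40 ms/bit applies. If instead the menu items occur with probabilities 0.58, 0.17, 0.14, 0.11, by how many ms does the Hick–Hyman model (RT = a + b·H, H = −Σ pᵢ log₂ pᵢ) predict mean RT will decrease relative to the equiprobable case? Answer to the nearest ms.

Equiprobable entropy H₀ = log₂ 4 = 2.0000 bits.
Skewed entropy H = −Σ pᵢ log₂ pᵢ = 1.6378 bits.
ΔRT = b·(H₀ − H) = 40 × 0.3622 = 14.49 ms.

14 ms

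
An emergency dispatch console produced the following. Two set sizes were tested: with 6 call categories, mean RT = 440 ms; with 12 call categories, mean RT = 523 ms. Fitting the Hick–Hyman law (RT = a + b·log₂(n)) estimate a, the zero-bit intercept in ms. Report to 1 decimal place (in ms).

225.4 ms

Slope: b = (523 − 440) / (log₂ 12 − log₂ 6) = 83/1.0000 = 83.000 ms/bit.
Intercept: a = 440 − 83.000·log₂(6) = 225.448 ms.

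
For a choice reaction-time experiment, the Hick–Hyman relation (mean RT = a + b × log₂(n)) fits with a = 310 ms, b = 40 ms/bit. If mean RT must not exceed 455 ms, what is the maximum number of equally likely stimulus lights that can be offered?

12

Information budget: (455 − 310)/40 = 3.6250 bits, so n ≤ 2^3.6250 = 12.338 → at most 12.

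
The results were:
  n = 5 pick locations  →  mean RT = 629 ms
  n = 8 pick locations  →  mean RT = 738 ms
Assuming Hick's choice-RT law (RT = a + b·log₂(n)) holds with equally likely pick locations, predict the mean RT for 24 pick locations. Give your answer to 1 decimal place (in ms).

With log₂ n on the abscissa the relation is linear; from the two conditions:
  b = (738 − 629) / (log₂ 8 − log₂ 5) = 109 / (3 − 2.3219) = 160.750 ms/bit
  a = 629 − 160.750 × 2.3219 = 255.750 ms
Then RT(24) = 255.750 + 160.750 × log₂ 24 = 255.750 + 160.750 × 4.5850 ≈ 992.783 ms.

992.8 ms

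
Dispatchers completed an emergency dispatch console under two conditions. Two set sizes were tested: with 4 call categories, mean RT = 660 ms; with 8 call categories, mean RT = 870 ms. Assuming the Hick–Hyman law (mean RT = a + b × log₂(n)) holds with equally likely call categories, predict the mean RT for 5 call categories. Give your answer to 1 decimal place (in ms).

727.6 ms

With log₂ n on the abscissa the relation is linear; from the two conditions:
  b = (870 − 660) / (log₂ 8 − log₂ 4) = 210 / (3 − 2) = 210.000 ms/bit
  a = 660 − 210.000 × 2 = 240.000 ms
Then RT(5) = 240.000 + 210.000 × log₂ 5 = 240.000 + 210.000 × 2.3219 ≈ 727.605 ms.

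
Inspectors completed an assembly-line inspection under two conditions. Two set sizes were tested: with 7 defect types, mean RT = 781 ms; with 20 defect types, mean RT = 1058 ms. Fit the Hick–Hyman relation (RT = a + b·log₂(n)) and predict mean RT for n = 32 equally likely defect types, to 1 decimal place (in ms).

1182.0 ms

Solve the two-equation system in a and b:
  b = (1058 − 781) / (log₂ 20 − log₂ 7) = 277 / (4.3219 − 2.8074) = 182.890 ms/bit
  a = 781 − 182.890 × 2.8074 = 267.563 ms
Then RT(32) = 267.563 + 182.890 × log₂ 32 = 267.563 + 182.890 × 5 ≈ 1182.012 ms.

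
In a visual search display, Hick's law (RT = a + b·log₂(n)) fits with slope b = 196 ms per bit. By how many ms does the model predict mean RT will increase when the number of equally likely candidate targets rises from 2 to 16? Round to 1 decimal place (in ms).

ΔRT = (a + b log₂ n₂) − (a + b log₂ n₁) = b·(log₂ n₂ − log₂ n₁).
log₂(16) − log₂(2) = log₂(16/2) = log₂(8) = 3.
ΔRT = 196 × 3.0000 = 588.000 ms.

588.0 ms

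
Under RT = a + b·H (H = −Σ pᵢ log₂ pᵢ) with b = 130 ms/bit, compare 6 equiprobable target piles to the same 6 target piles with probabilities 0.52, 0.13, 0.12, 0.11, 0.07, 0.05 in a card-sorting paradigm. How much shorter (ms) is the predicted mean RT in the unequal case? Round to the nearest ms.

The RT saving is b·ΔH. Equiprobable H₀ = log₂(6) = 2.5850 bits; with the given probabilities H = 2.0752 bits.
b·(H₀ − H) = 130 × (2.5850 − 2.0752) = 66.27 ms.

66 ms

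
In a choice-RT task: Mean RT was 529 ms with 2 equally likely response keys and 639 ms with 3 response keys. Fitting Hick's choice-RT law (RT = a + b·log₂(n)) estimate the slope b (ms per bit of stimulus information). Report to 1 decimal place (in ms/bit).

The slope on a log₂ axis is (639 − 529) / (1.5850 − 1) = 188.046 ms/bit.

188.0 ms/bit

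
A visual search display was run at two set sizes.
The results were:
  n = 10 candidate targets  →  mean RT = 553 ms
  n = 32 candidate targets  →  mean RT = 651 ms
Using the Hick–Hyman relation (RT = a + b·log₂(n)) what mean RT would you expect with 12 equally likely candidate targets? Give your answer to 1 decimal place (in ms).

568.4 ms

RT is linear in log₂ n, so two points fix the line:
  b = (651 − 553) / (log₂ 32 − log₂ 10) = 98 / (5 − 3.3219) = 58.400 ms/bit
  a = 553 − 58.400 × 3.3219 = 358.998 ms
Then RT(12) = 358.998 + 58.400 × log₂ 12 = 358.998 + 58.400 × 3.5850 ≈ 568.361 ms.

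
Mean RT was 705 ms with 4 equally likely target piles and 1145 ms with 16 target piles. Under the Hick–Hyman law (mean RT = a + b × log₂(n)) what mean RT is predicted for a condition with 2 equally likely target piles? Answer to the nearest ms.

485 ms

Solve the two-equation system in a and b:
  b = (1145 − 705) / (log₂ 16 − log₂ 4) = 440 / (4 − 2) = 220 ms/bit
  a = 705 − 220 × 2 = 265 ms
Then RT(2) = 265 + 220 × log₂ 2 = 265 + 220 × 1 ≈ 485.000 ms.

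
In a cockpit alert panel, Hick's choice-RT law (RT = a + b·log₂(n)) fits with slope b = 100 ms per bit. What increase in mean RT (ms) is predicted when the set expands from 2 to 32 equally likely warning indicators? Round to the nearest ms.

400 ms

ΔRT = (a + b log₂ n₂) − (a + b log₂ n₁) = b·(log₂ n₂ − log₂ n₁).
log₂(32) − log₂(2) = log₂(32/2) = log₂(16) = 4.
ΔRT = 100 × 4.0000 = 400.000 ms.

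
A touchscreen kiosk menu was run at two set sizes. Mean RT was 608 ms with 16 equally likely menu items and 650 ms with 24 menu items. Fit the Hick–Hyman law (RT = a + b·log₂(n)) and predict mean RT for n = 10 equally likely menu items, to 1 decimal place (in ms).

With log₂ n on the abscissa the relation is linear; from the two conditions:
  b = (650 − 608) / (log₂ 24 − log₂ 16) = 42 / (4.5850 − 4) = 71.799 ms/bit
  a = 608 − 71.799 × 4 = 320.802 ms
Then RT(10) = 320.802 + 71.799 × log₂ 10 = 320.802 + 71.799 × 3.3219 ≈ 559.315 ms.

559.3 ms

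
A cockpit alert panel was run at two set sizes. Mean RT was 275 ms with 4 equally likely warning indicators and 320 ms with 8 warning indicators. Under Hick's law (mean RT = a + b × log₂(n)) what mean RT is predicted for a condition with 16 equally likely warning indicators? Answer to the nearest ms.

RT is linear in log₂ n, so two points fix the line:
  b = (320 − 275) / (log₂ 8 − log₂ 4) = 45 / (3 − 2) = 45 ms/bit
  a = 275 − 45 × 2 = 185 ms
Then RT(16) = 185 + 45 × log₂ 16 = 185 + 45 × 4 ≈ 365.000 ms.

365 ms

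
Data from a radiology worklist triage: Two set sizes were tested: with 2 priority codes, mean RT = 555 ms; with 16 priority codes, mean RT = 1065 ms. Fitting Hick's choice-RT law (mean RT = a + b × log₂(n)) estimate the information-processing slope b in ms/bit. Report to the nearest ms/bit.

The slope on a log₂ axis is (1065 − 555) / (4 − 1) = 170 ms/bit.

170 ms/bit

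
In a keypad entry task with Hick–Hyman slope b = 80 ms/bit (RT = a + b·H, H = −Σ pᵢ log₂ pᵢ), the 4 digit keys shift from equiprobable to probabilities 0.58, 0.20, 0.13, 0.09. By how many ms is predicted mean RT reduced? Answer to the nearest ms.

The RT saving is b·ΔH. Equiprobable H₀ = log₂(4) = 2.0000 bits; with the given probabilities H = 1.6155 bits.
b·(H₀ − H) = 80 × (2.0000 − 1.6155) = 30.76 ms.

31 ms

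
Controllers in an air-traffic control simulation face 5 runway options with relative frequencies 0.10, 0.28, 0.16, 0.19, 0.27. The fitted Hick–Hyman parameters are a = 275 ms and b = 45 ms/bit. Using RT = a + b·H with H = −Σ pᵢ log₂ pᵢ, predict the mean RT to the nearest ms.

376 ms

Entropy contributions −pᵢ log₂ pᵢ: 0.3322, 0.5142, 0.4230, 0.4552, 0.5100; sum H = 2.2347 bits.
RT = a + bH = 275 + 45·2.2347 = 375.56 ms.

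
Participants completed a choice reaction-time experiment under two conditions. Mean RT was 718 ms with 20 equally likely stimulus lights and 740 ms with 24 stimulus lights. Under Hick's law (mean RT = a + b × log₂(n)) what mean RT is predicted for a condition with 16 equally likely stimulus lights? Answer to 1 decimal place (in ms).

With log₂ n on the abscissa the relation is linear; from the two conditions:
  b = (740 − 718) / (log₂ 24 − log₂ 20) = 22 / (4.5850 − 4.3219) = 83.639 ms/bit
  a = 718 − 83.639 × 4.3219 = 356.517 ms
Then RT(16) = 356.517 + 83.639 × log₂ 16 = 356.517 + 83.639 × 4 ≈ 691.074 ms.

691.1 ms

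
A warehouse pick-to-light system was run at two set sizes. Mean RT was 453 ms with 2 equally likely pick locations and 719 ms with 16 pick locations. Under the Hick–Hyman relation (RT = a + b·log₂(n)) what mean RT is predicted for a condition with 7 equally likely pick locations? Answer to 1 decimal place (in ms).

Fit slope and intercept:
  b = (719 − 453) / (log₂ 16 − log₂ 2) = 266 / (4 − 1) = 88.667 ms/bit
  a = 453 − 88.667 × 1 = 364.333 ms
Then RT(7) = 364.333 + 88.667 × log₂ 7 = 364.333 + 88.667 × 2.8074 ≈ 613.252 ms.

613.3 ms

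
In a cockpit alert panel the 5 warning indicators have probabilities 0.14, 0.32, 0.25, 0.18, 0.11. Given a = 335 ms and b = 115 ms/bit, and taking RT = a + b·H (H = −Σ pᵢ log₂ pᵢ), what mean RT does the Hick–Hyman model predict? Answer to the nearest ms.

Entropy contributions −pᵢ log₂ pᵢ: 0.3971, 0.5260, 0.5000, 0.4453, 0.3503; sum H = 2.2187 bits.
RT = a + bH = 335 + 115·2.2187 = 590.15 ms.

590 ms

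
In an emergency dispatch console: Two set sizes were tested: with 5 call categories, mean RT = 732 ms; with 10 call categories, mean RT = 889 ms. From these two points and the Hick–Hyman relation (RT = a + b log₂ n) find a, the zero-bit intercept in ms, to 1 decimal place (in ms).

367.5 ms

The slope on a log₂ axis is (889 − 732) / (3.3219 − 2.3219) = 157.000 ms/bit.
Intercept: a = 732 − 157.000·log₂(5) = 367.457 ms.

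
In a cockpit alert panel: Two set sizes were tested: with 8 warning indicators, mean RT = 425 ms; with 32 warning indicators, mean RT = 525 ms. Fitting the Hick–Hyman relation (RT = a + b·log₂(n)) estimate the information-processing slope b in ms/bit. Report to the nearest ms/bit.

b = (RT₂ − RT₁)/(log₂ n₂ − log₂ n₁) = (525 − 425)/(5 − 3) = 50 ms/bit.

50 ms/bit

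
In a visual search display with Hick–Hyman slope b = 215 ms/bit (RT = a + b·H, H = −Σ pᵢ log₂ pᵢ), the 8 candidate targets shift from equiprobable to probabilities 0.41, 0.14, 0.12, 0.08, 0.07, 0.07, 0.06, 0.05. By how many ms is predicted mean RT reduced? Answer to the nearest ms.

90 ms

Equiprobable entropy H₀ = log₂ 8 = 3.0000 bits.
Skewed entropy H = −Σ pᵢ log₂ pᵢ = 2.5798 bits.
ΔRT = b·(H₀ − H) = 215 × 0.4202 = 90.34 ms.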